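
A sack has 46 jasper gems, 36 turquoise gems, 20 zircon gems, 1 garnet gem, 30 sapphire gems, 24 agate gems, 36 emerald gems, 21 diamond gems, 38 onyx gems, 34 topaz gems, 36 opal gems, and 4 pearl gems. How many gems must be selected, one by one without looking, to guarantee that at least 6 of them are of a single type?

56

An adversary could hand out at most 5 gems per type (garnet, pearl run out sooner): 5 + 5 + 5 + 1 + 5 + 5 + 5 + 5 + 5 + 5 + 5 + 4 = 55 gems and still no type has 6.
One more gem lands in a type already at 5, so 56 draws are enough and 55 are not.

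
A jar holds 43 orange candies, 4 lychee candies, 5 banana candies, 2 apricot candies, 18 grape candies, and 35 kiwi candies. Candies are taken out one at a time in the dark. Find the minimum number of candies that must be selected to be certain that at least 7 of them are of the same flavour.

30

By pigeonhole, put each drawn candy into a box by flavour. The largest draw with every box below 7 takes min(count, 6) from each flavour; flavours with fewer than 6 contribute all they have.
Σ min(cᵢ, 6) = 6 + 4 + 5 + 2 + 6 + 6 = 29.
Draw number 29 + 1 = 30 must push one box to 7.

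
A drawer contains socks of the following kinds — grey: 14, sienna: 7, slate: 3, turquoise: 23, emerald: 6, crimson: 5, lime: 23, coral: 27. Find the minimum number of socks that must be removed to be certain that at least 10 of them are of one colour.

By the pigeonhole principle, the 8 colours are the holes; the socks drawn are the pigeons.
To avoid 10 of any one colour, the worst case takes at most 9 of each colour, or every sock of a colour that has fewer than 9.
That gives 9 + 7 + 3 + 9 + 6 + 5 + 9 + 9 = 57 socks with no colour reaching 10.
The next sock forces some colour to 10, so 57 + 1 = 58.

58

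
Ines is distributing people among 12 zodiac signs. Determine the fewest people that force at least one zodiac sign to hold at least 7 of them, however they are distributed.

73

With 72 people one could put exactly 6 in each of the 12 zodiac signs, and no zodiac sign would reach 7.
One more person must land in a zodiac sign that already has 6, giving it 7.
So 12 × 6 + 1 = 73 people are required.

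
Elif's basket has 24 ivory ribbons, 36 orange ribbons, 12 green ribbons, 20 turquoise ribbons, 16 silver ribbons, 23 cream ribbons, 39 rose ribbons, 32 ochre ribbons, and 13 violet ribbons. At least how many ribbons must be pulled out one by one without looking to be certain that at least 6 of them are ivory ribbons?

197

In the worst case for collecting ivory ribbons, every non-ivory ribbon comes out first.
There are 36 + 12 + 20 + 16 + 23 + 39 + 32 + 13 = 191 non-ivory ribbons altogether.
After those, each further ribbon must be ivory, so 191 + 6 = 197 draws guarantee 6 ivory ribbons.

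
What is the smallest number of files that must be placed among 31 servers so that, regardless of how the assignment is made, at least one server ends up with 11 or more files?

311

With 310 files one could put exactly 10 in each of the 31 servers, and no server would reach 11.
One more file must land in a server that already has 10, giving it 11.
So 31 × 10 + 1 = 311 files are required.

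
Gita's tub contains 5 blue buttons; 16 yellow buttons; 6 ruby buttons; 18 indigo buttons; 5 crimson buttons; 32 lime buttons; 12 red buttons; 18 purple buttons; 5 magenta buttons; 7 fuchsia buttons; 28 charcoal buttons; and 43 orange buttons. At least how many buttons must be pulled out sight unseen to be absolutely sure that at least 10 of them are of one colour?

92

An adversary could hand out at most 9 buttons per colour (5 colours run out sooner): 5 + 9 + 6 + 9 + 5 + 9 + 9 + 9 + 5 + 7 + 9 + 9 = 91 buttons and still no colour has 10.
By pigeonhole, one more button lands in a colour already at 9, so 92 draws are enough and 91 are not.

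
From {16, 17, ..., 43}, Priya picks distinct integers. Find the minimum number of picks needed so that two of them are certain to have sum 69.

20

Two chosen integers sum to 69 exactly when both halves of some pair {x, 69−x} with 26 ≤ x ≤ 69−x ≤ 43 are chosen — 9 such pairs.
The remaining 10 elements (those with no distinct partner in range) can never complete a 69-sum, so the worst case takes all of them and one from each pair: 10 + 9 = 19.
The 20th integer has to be the second member of some pair, so 19 + 1 = 20.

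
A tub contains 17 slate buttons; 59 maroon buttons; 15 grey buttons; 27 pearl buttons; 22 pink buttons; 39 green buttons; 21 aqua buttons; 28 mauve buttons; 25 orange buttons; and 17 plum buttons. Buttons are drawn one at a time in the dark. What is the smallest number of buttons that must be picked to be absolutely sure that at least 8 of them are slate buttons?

261

In the worst case for collecting slate buttons, every non-slate button comes out first.
There are 59 + 15 + 27 + 22 + 39 + 21 + 28 + 25 + 17 = 253 non-slate buttons altogether.
After those, each further button must be slate, so 253 + 8 = 261 draws guarantee 8 slate buttons.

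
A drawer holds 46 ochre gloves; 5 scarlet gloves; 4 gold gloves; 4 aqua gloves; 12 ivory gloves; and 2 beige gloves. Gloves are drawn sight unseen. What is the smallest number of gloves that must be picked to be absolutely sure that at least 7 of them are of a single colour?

The 6 colours are the holes; the gloves drawn are the pigeons.
To avoid 7 of any one colour, the worst case takes at most 6 of each colour, or every glove of a colour that has fewer than 6.
That gives 6 + 5 + 4 + 4 + 6 + 2 = 27 gloves with no colour reaching 7.
The next glove forces some colour to 7, so 27 + 1 = 28.

28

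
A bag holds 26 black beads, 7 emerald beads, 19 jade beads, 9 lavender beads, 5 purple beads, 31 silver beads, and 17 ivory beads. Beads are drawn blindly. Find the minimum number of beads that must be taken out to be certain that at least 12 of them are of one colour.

Put each drawn bead into a box by colour. The largest draw with every box below 12 takes min(count, 11) from each colour; colours with fewer than 11 contribute all they have.
Σ min(cᵢ, 11) = 11 + 7 + 11 + 9 + 5 + 11 + 11 = 65.
Draw number 65 + 1 = 66 must push one box to 12.

66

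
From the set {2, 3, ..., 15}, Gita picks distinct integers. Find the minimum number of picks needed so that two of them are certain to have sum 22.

11

A set avoiding the sum 22 can contain at most one of each pair {x, 22−x}, plus the 6 elements whose complement lies outside the range or equal to its own complement.
The integers 2, …, 11 (10 of them) are such a set: any two sum to at least 2+3 = 5 and at most 10+11 = 21 < 22.
Any 11th integer completes one of the 4 pairs, so 11 choices force a sum of 22.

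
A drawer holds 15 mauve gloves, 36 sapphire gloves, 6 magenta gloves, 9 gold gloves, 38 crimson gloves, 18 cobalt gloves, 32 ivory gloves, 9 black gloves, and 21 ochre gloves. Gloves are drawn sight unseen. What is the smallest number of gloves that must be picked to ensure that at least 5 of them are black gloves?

In the worst case for collecting black gloves, every non-black glove comes out first.
There are 15 + 36 + 6 + 9 + 38 + 18 + 32 + 21 = 175 non-black gloves altogether.
After those, each further glove must be black, so 175 + 5 = 180 draws guarantee 5 black gloves.

180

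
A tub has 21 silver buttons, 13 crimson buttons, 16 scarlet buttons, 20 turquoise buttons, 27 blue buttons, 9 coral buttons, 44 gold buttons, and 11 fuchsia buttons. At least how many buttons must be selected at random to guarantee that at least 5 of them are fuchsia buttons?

155

In the worst case for collecting fuchsia buttons, every non-fuchsia button comes out first.
There are 21 + 13 + 16 + 20 + 27 + 9 + 44 = 150 non-fuchsia buttons altogether.
After those, each further button must be fuchsia, so 150 + 5 = 155 draws guarantee 5 fuchsia buttons.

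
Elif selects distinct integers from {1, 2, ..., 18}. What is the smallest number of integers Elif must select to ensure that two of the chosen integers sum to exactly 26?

14

Group the elements by complementary pair {x, 26−x}: {8,18}, {9,17}, {10,16}, …, giving 5 two-element pairs, the single value 13 (it cannot pair with itself since the integers are distinct), and 7 integers whose partner 26−x falls outside [1,18].
Treating each of those 13 groups as a pigeonhole, one can pick one integer per group — 13 integers — with no two summing to 26.
The 14th integer lands in an occupied pair, forcing a sum of 26.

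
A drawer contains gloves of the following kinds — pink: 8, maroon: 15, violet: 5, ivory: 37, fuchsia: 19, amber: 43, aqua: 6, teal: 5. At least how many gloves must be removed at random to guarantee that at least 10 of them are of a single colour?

61

The 8 colours are the holes; the gloves drawn are the pigeons.
To avoid 10 of any one colour, the worst case takes at most 9 of each colour, or every glove of a colour that has fewer than 9.
That gives 8 + 9 + 5 + 9 + 9 + 9 + 6 + 5 = 60 gloves with no colour reaching 10.
The next glove forces some colour to 10, so 60 + 1 = 61.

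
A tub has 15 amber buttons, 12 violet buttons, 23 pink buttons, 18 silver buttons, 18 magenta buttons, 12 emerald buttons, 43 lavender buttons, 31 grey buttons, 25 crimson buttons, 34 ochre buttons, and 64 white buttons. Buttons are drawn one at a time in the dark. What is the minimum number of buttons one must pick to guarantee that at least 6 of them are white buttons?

In the worst case for collecting white buttons, every non-white button comes out first.
There are 15 + 12 + 23 + 18 + 18 + 12 + 43 + 31 + 25 + 34 = 231 non-white buttons altogether.
After those, each further button must be white, so 231 + 6 = 237 draws guarantee 6 white buttons.

237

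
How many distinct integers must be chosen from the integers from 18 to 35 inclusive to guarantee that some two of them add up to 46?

14

A set avoiding the sum 46 can contain at most one of each pair {x, 46−x}, plus the 8 elements whose complement lies outside the range or equal to its own complement.
The integers 23, …, 35 (13 of them) are such a set: any two sum to at least 23+24 = 47 > 46.
By the pigeonhole principle, any 14th integer completes one of the 5 pairs, so 14 choices force a sum of 46.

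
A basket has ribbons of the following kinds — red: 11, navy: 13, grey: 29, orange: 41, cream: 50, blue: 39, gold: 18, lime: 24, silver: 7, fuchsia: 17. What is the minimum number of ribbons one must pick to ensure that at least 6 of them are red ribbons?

244

In the worst case for collecting red ribbons, every non-red ribbon comes out first.
There are 13 + 29 + 41 + 50 + 39 + 18 + 24 + 7 + 17 = 238 non-red ribbons altogether.
After those, each further ribbon must be red, so 238 + 6 = 244 draws guarantee 6 red ribbons.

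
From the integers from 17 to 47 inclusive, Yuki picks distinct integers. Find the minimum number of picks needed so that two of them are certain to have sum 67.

18

Two chosen integers sum to 67 exactly when both halves of some pair {x, 67−x} with 20 ≤ x ≤ 67−x ≤ 47 are chosen — 14 such pairs.
The remaining 3 elements (those with no distinct partner in range) can never complete a 67-sum, so the worst case takes all of them and one from each pair: 3 + 14 = 17.
By the pigeonhole principle, the 18th integer has to be the second member of some pair, so 17 + 1 = 18.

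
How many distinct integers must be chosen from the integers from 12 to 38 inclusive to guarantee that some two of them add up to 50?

Group the elements by complementary pair {x, 50−x}: {12,38}, {13,37}, {14,36}, …, giving 13 two-element pairs and the single value 25 (it cannot pair with itself since the integers are distinct).
By pigeonhole, treating each of those 14 groups as a pigeonhole, one can pick one integer per group — 14 integers — with no two summing to 50.
The 15th integer lands in an occupied pair, forcing a sum of 50.

15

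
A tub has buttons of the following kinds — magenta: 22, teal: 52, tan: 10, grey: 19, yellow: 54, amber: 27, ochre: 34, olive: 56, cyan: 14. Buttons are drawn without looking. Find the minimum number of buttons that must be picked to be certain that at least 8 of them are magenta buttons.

In the worst case for collecting magenta buttons, every non-magenta button comes out first.
There are 52 + 10 + 19 + 54 + 27 + 34 + 56 + 14 = 266 non-magenta buttons altogether.
After those, each further button must be magenta, so 266 + 8 = 274 draws guarantee 8 magenta buttons.

274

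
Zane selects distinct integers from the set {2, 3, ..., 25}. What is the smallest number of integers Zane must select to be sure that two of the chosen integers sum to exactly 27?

13

A set avoiding the sum 27 can contain at most one of each pair {x, 27−x}.
The integers 14, …, 25 (12 of them) are such a set: any two sum to at least 14+15 = 29 > 27.
Any 13th integer completes one of the 12 pairs, so 13 choices force a sum of 27.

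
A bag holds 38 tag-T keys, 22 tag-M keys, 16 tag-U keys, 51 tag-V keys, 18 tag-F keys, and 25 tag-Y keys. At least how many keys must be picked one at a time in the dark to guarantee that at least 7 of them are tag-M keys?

In the worst case for collecting tag-M keys, every non-tag-M key comes out first.
There are 38 + 16 + 51 + 18 + 25 = 148 non-tag-M keys altogether.
After those, each further key must be tag-M, so 148 + 7 = 155 draws guarantee 7 tag-M keys.

155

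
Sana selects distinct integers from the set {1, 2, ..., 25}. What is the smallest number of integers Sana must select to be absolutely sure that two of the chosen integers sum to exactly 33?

17

Group the elements by complementary pair {x, 33−x}: {8,25}, {9,24}, {10,23}, …, giving 9 two-element pairs and 7 integers whose partner 33−x falls outside [1,25].
Pigeonhole: treating each of those 16 groups as a pigeonhole, one can pick one integer per group — 16 integers — with no two summing to 33.
The 17th integer lands in an occupied pair, forcing a sum of 33.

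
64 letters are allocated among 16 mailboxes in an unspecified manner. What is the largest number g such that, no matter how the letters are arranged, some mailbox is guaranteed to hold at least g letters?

4

The 16 mailboxes are the holes and the 64 letters are the pigeons.
If every mailbox held at most 3 letters, the total would be at most 16 × 3 = 48, which is less than 64.
So some mailbox holds at least ⌈64/16⌉ = 4 letters.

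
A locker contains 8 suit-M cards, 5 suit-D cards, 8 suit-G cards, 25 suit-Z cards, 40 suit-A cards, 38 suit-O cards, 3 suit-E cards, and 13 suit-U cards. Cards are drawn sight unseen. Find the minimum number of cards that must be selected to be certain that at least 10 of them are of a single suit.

An adversary could hand out at most 9 cards per suit (4 suits run out sooner): 8 + 5 + 8 + 9 + 9 + 9 + 3 + 9 = 60 cards and still no suit has 10.
Pigeonhole: one more card lands in a suit already at 9, so 61 draws are enough and 60 are not.

61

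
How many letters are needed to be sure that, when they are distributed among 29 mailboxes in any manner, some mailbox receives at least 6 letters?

With 145 letters one could put exactly 5 in each of the 29 mailboxes, and no mailbox would reach 6.
By the pigeonhole principle, one more letter must land in a mailbox that already has 5, giving it 6.
So 29 × 5 + 1 = 146 letters are required.

146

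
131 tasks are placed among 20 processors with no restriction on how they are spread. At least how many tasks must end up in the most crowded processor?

7

Pigeonhole: the 20 processors are the holes and the 131 tasks are the pigeons.
If every processor held at most 6 tasks, the total would be at most 20 × 6 = 120, which is less than 131.
So some processor holds at least ⌈131/20⌉ = 7 tasks.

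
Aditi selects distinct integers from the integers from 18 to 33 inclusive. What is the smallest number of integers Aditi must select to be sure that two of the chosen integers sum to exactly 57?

A set avoiding the sum 57 can contain at most one of each pair {x, 57−x}, plus the 6 elements whose complement lies outside the range.
The integers 18, …, 28 (11 of them) are such a set: any two sum to at least 18+19 = 37 and at most 27+28 = 55 < 57.
Any 12th integer completes one of the 5 pairs, so 12 choices force a sum of 57.

12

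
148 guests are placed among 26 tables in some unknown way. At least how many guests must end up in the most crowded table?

6

By the pigeonhole principle, the 26 tables are the holes and the 148 guests are the pigeons.
If every table held at most 5 guests, the total would be at most 26 × 5 = 130, which is less than 148.
So some table holds at least ⌈148/26⌉ = 6 guests.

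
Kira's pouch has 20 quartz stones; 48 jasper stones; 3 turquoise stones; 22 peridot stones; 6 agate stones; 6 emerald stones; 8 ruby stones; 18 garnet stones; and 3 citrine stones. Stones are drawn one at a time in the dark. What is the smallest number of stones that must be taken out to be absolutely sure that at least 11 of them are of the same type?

Put each drawn stone into a box by type. The largest draw with every box below 11 takes min(count, 10) from each type; types with fewer than 10 contribute all they have.
Σ min(cᵢ, 10) = 10 + 10 + 3 + 10 + 6 + 6 + 8 + 10 + 3 = 66.
Draw number 66 + 1 = 67 must push one box to 11.

67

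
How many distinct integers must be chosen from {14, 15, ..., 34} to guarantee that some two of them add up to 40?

16

Two chosen integers sum to 40 exactly when both halves of some pair {x, 40−x} with 14 ≤ x ≤ 40−x ≤ 26 are chosen — 6 such pairs.
The remaining 9 elements (those with no distinct partner in range) can never complete a 40-sum, so the worst case takes all of them and one from each pair: 9 + 6 = 15.
The 16th integer has to be the second member of some pair, so 15 + 1 = 16.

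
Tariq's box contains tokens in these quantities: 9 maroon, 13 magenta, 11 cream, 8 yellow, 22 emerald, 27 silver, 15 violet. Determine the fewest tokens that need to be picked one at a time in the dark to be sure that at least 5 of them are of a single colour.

29

An adversary could hand out at most 4 tokens per colour: 4 + 4 + 4 + 4 + 4 + 4 + 4 = 28 tokens and still no colour has 5.
One more token lands in a colour already at 4, so 29 draws are enough and 28 are not.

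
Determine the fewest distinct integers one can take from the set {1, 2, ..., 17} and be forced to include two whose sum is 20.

11

Group the elements by complementary pair {x, 20−x}: {3,17}, {4,16}, {5,15}, …, giving 7 two-element pairs, the single value 10 (it cannot pair with itself since the integers are distinct), and 2 integers whose partner 20−x falls outside [1,17].
By pigeonhole, treating each of those 10 groups as a pigeonhole, one can pick one integer per group — 10 integers — with no two summing to 20.
The 11th integer lands in an occupied pair, forcing a sum of 20.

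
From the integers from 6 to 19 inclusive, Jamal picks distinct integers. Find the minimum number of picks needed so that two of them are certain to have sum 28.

10

Two chosen integers sum to 28 exactly when both halves of some pair {x, 28−x} with 9 ≤ x ≤ 28−x ≤ 19 are chosen — 5 such pairs.
The remaining 4 elements (those with no distinct partner in range) can never complete a 28-sum, so the worst case takes all of them and one from each pair: 4 + 5 = 9.
Pigeonhole: the 10th integer has to be the second member of some pair, so 9 + 1 = 10.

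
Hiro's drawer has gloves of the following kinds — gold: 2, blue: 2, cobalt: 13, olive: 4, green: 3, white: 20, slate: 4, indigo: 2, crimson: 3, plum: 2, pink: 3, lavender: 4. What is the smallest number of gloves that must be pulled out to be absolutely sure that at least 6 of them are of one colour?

An adversary could hand out at most 5 gloves per colour (10 colours run out sooner): 2 + 2 + 5 + 4 + 3 + 5 + 4 + 2 + 3 + 2 + 3 + 4 = 39 gloves and still no colour has 6.
By the pigeonhole principle, one more glove lands in a colour already at 5, so 40 draws are enough and 39 are not.

40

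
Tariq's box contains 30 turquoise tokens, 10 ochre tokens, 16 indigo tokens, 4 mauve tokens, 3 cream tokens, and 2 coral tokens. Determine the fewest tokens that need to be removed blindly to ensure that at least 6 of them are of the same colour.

25

By pigeonhole, put each drawn token into a box by colour. The largest draw with every box below 6 takes min(count, 5) from each colour; colours with fewer than 5 contribute all they have.
Σ min(cᵢ, 5) = 5 + 5 + 5 + 4 + 3 + 2 = 24.
Draw number 24 + 1 = 25 must push one box to 6.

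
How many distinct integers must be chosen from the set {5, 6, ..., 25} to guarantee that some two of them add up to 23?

Group the elements by complementary pair {x, 23−x}: {5,18}, {6,17}, {7,16}, …, giving 7 two-element pairs and 7 integers whose partner 23−x falls outside [5,25].
Treating each of those 14 groups as a pigeonhole, one can pick one integer per group — 14 integers — with no two summing to 23.
The 15th integer lands in an occupied pair, forcing a sum of 23.

15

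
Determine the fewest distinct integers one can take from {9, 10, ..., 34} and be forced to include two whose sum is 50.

18

A set avoiding the sum 50 can contain at most one of each pair {x, 50−x}, plus the 8 elements whose complement lies outside the range or equal to its own complement.
The integers 9, …, 25 (17 of them) are such a set: any two sum to at least 9+10 = 19 and at most 24+25 = 49 < 50.
Pigeonhole: any 18th integer completes one of the 9 pairs, so 18 choices force a sum of 50.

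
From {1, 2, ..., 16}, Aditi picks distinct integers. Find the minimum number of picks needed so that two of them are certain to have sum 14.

11

A set avoiding the sum 14 can contain at most one of each pair {x, 14−x}, plus the 4 elements whose complement lies outside the range or equal to its own complement.
The integers 7, …, 16 (10 of them) are such a set: any two sum to at least 7+8 = 15 > 14.
Any 11th integer completes one of the 6 pairs, so 11 choices force a sum of 14.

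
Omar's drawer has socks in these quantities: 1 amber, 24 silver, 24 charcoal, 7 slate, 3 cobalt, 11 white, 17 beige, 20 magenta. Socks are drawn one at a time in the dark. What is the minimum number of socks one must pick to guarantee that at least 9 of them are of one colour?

By the pigeonhole principle, the 8 colours are the holes; the socks drawn are the pigeons.
To avoid 9 of any one colour, the worst case takes at most 8 of each colour, or every sock of a colour that has fewer than 8.
That gives 1 + 8 + 8 + 7 + 3 + 8 + 8 + 8 = 51 socks with no colour reaching 9.
The next sock forces some colour to 9, so 51 + 1 = 52.

52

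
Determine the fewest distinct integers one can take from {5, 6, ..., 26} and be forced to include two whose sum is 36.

15

Two chosen integers sum to 36 exactly when both halves of some pair {x, 36−x} with 10 ≤ x ≤ 36−x ≤ 26 are chosen — 8 such pairs.
The remaining 6 elements (those with no distinct partner in range) can never complete a 36-sum, so the worst case takes all of them and one from each pair: 6 + 8 = 14.
Pigeonhole: the 15th integer has to be the second member of some pair, so 14 + 1 = 15.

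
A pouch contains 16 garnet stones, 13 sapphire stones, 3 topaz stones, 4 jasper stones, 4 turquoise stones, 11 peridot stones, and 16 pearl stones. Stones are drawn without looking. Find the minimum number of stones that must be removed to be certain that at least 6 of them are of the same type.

An adversary could hand out at most 5 stones per type (topaz, jasper, turquoise run out sooner): 5 + 5 + 3 + 4 + 4 + 5 + 5 = 31 stones and still no type has 6.
One more stone lands in a type already at 5, so 32 draws are enough and 31 are not.

32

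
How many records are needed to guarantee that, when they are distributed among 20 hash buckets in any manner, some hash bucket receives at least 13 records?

241

With 240 records one could put exactly 12 in each of the 20 hash buckets, and no hash bucket would reach 13.
One more record must land in a hash bucket that already has 12, giving it 13.
So 20 × 12 + 1 = 241 records are required.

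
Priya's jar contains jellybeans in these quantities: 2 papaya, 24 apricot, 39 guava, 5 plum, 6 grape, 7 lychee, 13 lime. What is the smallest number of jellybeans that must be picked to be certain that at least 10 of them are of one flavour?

An adversary could hand out at most 9 jellybeans per flavour (4 flavours run out sooner): 2 + 9 + 9 + 5 + 6 + 7 + 9 = 47 jellybeans and still no flavour has 10.
One more jellybean lands in a flavour already at 9, so 48 draws are enough and 47 are not.

48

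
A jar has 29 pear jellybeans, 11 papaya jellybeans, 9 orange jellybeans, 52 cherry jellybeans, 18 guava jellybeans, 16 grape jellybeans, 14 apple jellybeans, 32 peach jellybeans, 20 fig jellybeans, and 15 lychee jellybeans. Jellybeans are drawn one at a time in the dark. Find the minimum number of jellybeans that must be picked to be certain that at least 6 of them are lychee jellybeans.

In the worst case for collecting lychee jellybeans, every non-lychee jellybean comes out first.
There are 29 + 11 + 9 + 52 + 18 + 16 + 14 + 32 + 20 = 201 non-lychee jellybeans altogether.
After those, each further jellybean must be lychee, so 201 + 6 = 207 draws guarantee 6 lychee jellybeans.

207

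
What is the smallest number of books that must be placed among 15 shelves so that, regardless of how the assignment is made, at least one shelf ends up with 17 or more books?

241

With 240 books one could put exactly 16 in each of the 15 shelves, and no shelf would reach 17.
One more book must land in a shelf that already has 16, giving it 17.
So 15 × 16 + 1 = 241 books are required.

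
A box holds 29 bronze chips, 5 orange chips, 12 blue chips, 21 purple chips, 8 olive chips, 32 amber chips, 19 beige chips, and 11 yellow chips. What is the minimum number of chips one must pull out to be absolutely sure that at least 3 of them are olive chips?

In the worst case for collecting olive chips, every non-olive chip comes out first.
There are 29 + 5 + 12 + 21 + 32 + 19 + 11 = 129 non-olive chips altogether.
After those, each further chip must be olive, so 129 + 3 = 132 draws guarantee 3 olive chips.

132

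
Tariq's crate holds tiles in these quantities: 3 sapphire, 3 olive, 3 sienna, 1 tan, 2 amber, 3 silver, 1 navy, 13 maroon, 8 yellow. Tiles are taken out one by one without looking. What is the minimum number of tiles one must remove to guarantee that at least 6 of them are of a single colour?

An adversary could hand out at most 5 tiles per colour (7 colours run out sooner): 3 + 3 + 3 + 1 + 2 + 3 + 1 + 5 + 5 = 26 tiles and still no colour has 6.
By pigeonhole, one more tile lands in a colour already at 5, so 27 draws are enough and 26 are not.

27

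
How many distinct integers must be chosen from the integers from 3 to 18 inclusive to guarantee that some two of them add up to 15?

12

A set avoiding the sum 15 can contain at most one of each pair {x, 15−x}, plus the 6 elements whose complement lies outside the range.
The integers 8, …, 18 (11 of them) are such a set: any two sum to at least 8+9 = 17 > 15.
Any 12th integer completes one of the 5 pairs, so 12 choices force a sum of 15.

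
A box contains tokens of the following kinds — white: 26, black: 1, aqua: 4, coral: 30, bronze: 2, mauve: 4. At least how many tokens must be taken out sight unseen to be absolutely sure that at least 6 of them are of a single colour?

22

Put each drawn token into a box by colour. The largest draw with every box below 6 takes min(count, 5) from each colour; colours with fewer than 5 contribute all they have.
Σ min(cᵢ, 5) = 5 + 1 + 4 + 5 + 2 + 4 = 21.
Draw number 21 + 1 = 22 must push one box to 6.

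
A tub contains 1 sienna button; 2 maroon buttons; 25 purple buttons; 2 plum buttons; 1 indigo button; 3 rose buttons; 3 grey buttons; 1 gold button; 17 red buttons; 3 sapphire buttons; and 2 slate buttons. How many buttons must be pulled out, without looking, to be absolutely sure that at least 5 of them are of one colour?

The 11 colours are the holes; the buttons drawn are the pigeons.
To avoid 5 of any one colour, the worst case takes at most 4 of each colour, or every button of a colour that has fewer than 4.
That gives 1 + 2 + 4 + 2 + 1 + 3 + 3 + 1 + 4 + 3 + 2 = 26 buttons with no colour reaching 5.
The next button forces some colour to 5, so 26 + 1 = 27.

27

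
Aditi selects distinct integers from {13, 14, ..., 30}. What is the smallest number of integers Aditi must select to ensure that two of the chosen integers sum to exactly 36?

Group the elements by complementary pair {x, 36−x}: {13,23}, {14,22}, {15,21}, …, giving 5 two-element pairs, the single value 18 (it cannot pair with itself since the integers are distinct), and 7 integers whose partner 36−x falls outside [13,30].
By pigeonhole, treating each of those 13 groups as a pigeonhole, one can pick one integer per group — 13 integers — with no two summing to 36.
The 14th integer lands in an occupied pair, forcing a sum of 36.

14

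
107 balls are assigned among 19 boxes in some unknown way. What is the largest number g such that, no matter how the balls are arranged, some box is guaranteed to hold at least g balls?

6

The 19 boxes are the holes and the 107 balls are the pigeons.
If every box held at most 5 balls, the total would be at most 19 × 5 = 95, which is less than 107.
So some box holds at least ⌈107/19⌉ = 6 balls.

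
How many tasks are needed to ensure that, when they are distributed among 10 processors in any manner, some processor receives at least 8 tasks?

With 70 tasks one could put exactly 7 in each of the 10 processors, and no processor would reach 8.
By pigeonhole, one more task must land in a processor that already has 7, giving it 8.
So 10 × 7 + 1 = 71 tasks are required.

71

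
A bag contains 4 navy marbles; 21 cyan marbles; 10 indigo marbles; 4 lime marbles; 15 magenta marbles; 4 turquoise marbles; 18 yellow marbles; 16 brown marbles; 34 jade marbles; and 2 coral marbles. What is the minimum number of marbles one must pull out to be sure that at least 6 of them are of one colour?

An adversary could hand out at most 5 marbles per colour (4 colours run out sooner): 4 + 5 + 5 + 4 + 5 + 4 + 5 + 5 + 5 + 2 = 44 marbles and still no colour has 6.
One more marble lands in a colour already at 5, so 45 draws are enough and 44 are not.

45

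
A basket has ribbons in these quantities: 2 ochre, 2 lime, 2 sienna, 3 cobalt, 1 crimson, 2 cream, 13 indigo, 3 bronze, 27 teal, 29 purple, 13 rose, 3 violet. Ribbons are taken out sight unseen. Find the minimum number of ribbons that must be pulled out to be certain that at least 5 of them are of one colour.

35

An adversary could hand out at most 4 ribbons per colour (8 colours run out sooner): 2 + 2 + 2 + 3 + 1 + 2 + 4 + 3 + 4 + 4 + 4 + 3 = 34 ribbons and still no colour has 5.
One more ribbon lands in a colour already at 4, so 35 draws are enough and 34 are not.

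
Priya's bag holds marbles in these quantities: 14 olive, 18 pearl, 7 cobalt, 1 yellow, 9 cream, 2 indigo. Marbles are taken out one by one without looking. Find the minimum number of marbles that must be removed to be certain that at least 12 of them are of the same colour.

By the pigeonhole principle, the 6 colours are the holes; the marbles drawn are the pigeons.
To avoid 12 of any one colour, the worst case takes at most 11 of each colour, or every marble of a colour that has fewer than 11.
That gives 11 + 11 + 7 + 1 + 9 + 2 = 41 marbles with no colour reaching 12.
The next marble forces some colour to 12, so 41 + 1 = 42.

42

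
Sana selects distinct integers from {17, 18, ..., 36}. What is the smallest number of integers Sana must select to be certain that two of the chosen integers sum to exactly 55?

Group the elements by complementary pair {x, 55−x}: {19,36}, {20,35}, {21,34}, …, giving 9 two-element pairs and 2 integers whose partner 55−x falls outside [17,36].
Pigeonhole: treating each of those 11 groups as a pigeonhole, one can pick one integer per group — 11 integers — with no two summing to 55.
The 12th integer lands in an occupied pair, forcing a sum of 55.

12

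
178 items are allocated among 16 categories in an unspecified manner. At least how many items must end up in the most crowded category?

By the pigeonhole principle, the 16 categories are the holes and the 178 items are the pigeons.
If every category held at most 11 items, the total would be at most 16 × 11 = 176, which is less than 178.
So some category holds at least ⌈178/16⌉ = 12 items.

12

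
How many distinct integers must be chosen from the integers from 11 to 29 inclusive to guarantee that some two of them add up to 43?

12

Two chosen integers sum to 43 exactly when both halves of some pair {x, 43−x} with 14 ≤ x ≤ 43−x ≤ 29 are chosen — 8 such pairs.
The remaining 3 elements (those with no distinct partner in range) can never complete a 43-sum, so the worst case takes all of them and one from each pair: 3 + 8 = 11.
By pigeonhole, the 12th integer has to be the second member of some pair, so 11 + 1 = 12.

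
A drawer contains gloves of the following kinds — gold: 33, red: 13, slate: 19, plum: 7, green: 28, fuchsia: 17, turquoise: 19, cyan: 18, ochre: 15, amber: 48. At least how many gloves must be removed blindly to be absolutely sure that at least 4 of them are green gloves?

In the worst case for collecting green gloves, every non-green glove comes out first.
There are 33 + 13 + 19 + 7 + 17 + 19 + 18 + 15 + 48 = 189 non-green gloves altogether.
After those, each further glove must be green, so 189 + 4 = 193 draws guarantee 4 green gloves.

193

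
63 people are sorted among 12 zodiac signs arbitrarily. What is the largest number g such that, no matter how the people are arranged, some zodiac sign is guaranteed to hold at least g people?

Pigeonhole: the 12 zodiac signs are the holes and the 63 people are the pigeons.
If every zodiac sign held at most 5 people, the total would be at most 12 × 5 = 60, which is less than 63.
So some zodiac sign holds at least ⌈63/12⌉ = 6 people.

6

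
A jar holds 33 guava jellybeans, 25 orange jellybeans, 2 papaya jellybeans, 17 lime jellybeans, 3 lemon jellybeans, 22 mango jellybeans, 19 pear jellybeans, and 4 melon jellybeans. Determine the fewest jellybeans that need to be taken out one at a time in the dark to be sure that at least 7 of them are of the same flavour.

40

The 8 flavours are the holes; the jellybeans drawn are the pigeons.
To avoid 7 of any one flavour, the worst case takes at most 6 of each flavour, or every jellybean of a flavour that has fewer than 6.
That gives 6 + 6 + 2 + 6 + 3 + 6 + 6 + 4 = 39 jellybeans with no flavour reaching 7.
The next jellybean forces some flavour to 7, so 39 + 1 = 40.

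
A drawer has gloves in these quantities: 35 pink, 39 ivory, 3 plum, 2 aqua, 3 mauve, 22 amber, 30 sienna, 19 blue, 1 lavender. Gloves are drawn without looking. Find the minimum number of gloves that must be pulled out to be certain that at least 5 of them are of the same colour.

Put each drawn glove into a box by colour. The largest draw with every box below 5 takes min(count, 4) from each colour; colours with fewer than 4 contribute all they have.
Σ min(cᵢ, 4) = 4 + 4 + 3 + 2 + 3 + 4 + 4 + 4 + 1 = 29.
Draw number 29 + 1 = 30 must push one box to 5.

30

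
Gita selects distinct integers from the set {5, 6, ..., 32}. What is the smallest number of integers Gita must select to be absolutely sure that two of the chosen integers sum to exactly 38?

Group the elements by complementary pair {x, 38−x}: {6,32}, {7,31}, {8,30}, …, giving 13 two-element pairs, the single value 19 (it cannot pair with itself since the integers are distinct), and 1 integer whose partner 38−x falls outside [5,32].
Pigeonhole: treating each of those 15 groups as a pigeonhole, one can pick one integer per group — 15 integers — with no two summing to 38.
The 16th integer lands in an occupied pair, forcing a sum of 38.

16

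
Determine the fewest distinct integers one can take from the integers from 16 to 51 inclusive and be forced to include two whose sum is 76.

Two chosen integers sum to 76 exactly when both halves of some pair {x, 76−x} with 25 ≤ x ≤ 76−x ≤ 51 are chosen — 13 such pairs.
The remaining 10 elements (those with no distinct partner in range) can never complete a 76-sum, so the worst case takes all of them and one from each pair: 10 + 13 = 23.
By the pigeonhole principle, the 24th integer has to be the second member of some pair, so 23 + 1 = 24.

24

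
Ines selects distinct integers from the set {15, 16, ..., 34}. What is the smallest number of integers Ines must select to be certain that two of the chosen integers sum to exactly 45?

13

A set avoiding the sum 45 can contain at most one of each pair {x, 45−x}, plus the 4 elements whose complement lies outside the range.
The integers 23, …, 34 (12 of them) are such a set: any two sum to at least 23+24 = 47 > 45.
Any 13th integer completes one of the 8 pairs, so 13 choices force a sum of 45.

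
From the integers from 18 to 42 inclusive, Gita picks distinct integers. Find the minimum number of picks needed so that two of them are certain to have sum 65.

Two chosen integers sum to 65 exactly when both halves of some pair {x, 65−x} with 23 ≤ x ≤ 65−x ≤ 42 are chosen — 10 such pairs.
The remaining 5 elements (those with no distinct partner in range) can never complete a 65-sum, so the worst case takes all of them and one from each pair: 5 + 10 = 15.
The 16th integer has to be the second member of some pair, so 15 + 1 = 16.

16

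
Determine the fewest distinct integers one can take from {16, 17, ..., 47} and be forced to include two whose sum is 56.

21

A set avoiding the sum 56 can contain at most one of each pair {x, 56−x}, plus the 8 elements whose complement lies outside the range or equal to its own complement.
The integers 28, …, 47 (20 of them) are such a set: any two sum to at least 28+29 = 57 > 56.
By the pigeonhole principle, any 21st integer completes one of the 12 pairs, so 21 choices force a sum of 56.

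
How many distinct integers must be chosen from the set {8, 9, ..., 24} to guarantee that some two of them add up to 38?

Group the elements by complementary pair {x, 38−x}: {14,24}, {15,23}, {16,22}, …, giving 5 two-element pairs, the single value 19 (it cannot pair with itself since the integers are distinct), and 6 integers whose partner 38−x falls outside [8,24].
Treating each of those 12 groups as a pigeonhole, one can pick one integer per group — 12 integers — with no two summing to 38.
The 13th integer lands in an occupied pair, forcing a sum of 38.

13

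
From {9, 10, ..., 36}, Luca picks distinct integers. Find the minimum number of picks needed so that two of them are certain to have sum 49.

Two chosen integers sum to 49 exactly when both halves of some pair {x, 49−x} with 13 ≤ x ≤ 49−x ≤ 36 are chosen — 12 such pairs.
The remaining 4 elements (those with no distinct partner in range) can never complete a 49-sum, so the worst case takes all of them and one from each pair: 4 + 12 = 16.
By pigeonhole, the 17th integer has to be the second member of some pair, so 16 + 1 = 17.

17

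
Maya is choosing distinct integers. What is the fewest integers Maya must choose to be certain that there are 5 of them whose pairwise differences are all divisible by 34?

Integers whose pairwise differences are multiples of 34 are exactly those sharing a remainder mod 34. The 34 residue classes mod 34 are the pigeonholes.
With 136 integers one could put 4 in each residue class and have no class reach 5.
The 137th integer pushes some class to 5, so 34·4 + 1 = 137.

137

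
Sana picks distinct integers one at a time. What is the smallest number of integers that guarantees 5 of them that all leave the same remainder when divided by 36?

145

The 36 residue classes mod 36 are the pigeonholes.
With 144 integers one could put 4 in each residue class and have no class reach 5.
The 145th integer pushes some class to 5, so 36·4 + 1 = 145.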